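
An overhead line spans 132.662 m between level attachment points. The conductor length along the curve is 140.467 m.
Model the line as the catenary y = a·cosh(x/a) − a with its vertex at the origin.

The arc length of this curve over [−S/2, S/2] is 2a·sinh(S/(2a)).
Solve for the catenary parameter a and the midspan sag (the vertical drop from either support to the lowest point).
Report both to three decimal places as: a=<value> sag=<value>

seed: a₀ = √(S³/(24(L−S))) = √(132.662³/(24·7.805)) = 111.642033
iter 1: u=0.594140  f(a)=+1.389e-01  f'(a)=-1.448e-01  a ← 111.642033 − (+1.389e-01/-1.448e-01) = 112.601310
iter 2: u=0.589078  f(a)=+1.811e-03  f'(a)=-1.411e-01  a ← 112.601310 − (+1.811e-03/-1.411e-01) = 112.614147
iter 3: u=0.589011  f(a)=+3.167e-07  f'(a)=-1.410e-01  a ← 112.614147 − (+3.167e-07/-1.410e-01) = 112.614149
iter 4: u=0.589011  f(a)=+0.000e+00  f'(a)=-1.410e-01  a ← 112.614149 − (+0.000e+00/-1.410e-01) = 112.614149
converged: |Δa| < 1e-12 after 4 iterations
sag = a·(cosh(S/(2a)) − 1) = 112.614149·(cosh(0.589011) − 1) = 20.106200
T_max/T_min = cosh(S/(2a)) = 1.178541

a=112.614 sag=20.106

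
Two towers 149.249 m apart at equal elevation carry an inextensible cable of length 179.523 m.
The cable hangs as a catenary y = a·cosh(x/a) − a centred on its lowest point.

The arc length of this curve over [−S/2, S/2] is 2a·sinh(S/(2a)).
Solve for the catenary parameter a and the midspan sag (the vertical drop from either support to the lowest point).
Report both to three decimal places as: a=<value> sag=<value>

a=69.612 sag=43.979

seed: a₀ = √(S³/(24(L−S))) = √(149.249³/(24·30.274)) = 67.643586
iter 1: u=1.103201  f(a)=+1.897e+00  f'(a)=-1.009e+00  a ← 67.643586 − (+1.897e+00/-1.009e+00) = 69.523432
iter 2: u=1.073372  f(a)=+8.193e-02  f'(a)=-9.234e-01  a ← 69.523432 − (+8.193e-02/-9.234e-01) = 69.612161
iter 3: u=1.072004  f(a)=+1.682e-04  f'(a)=-9.196e-01  a ← 69.612161 − (+1.682e-04/-9.196e-01) = 69.612344
iter 4: u=1.072001  f(a)=+7.122e-10  f'(a)=-9.196e-01  a ← 69.612344 − (+7.122e-10/-9.196e-01) = 69.612344
iter 5: u=1.072001  f(a)=-2.842e-14  f'(a)=-9.196e-01  a ← 69.612344 − (-2.842e-14/-9.196e-01) = 69.612344
converged: |Δa| < 1e-12 after 5 iterations
sag = a·(cosh(S/(2a)) − 1) = 69.612344·(cosh(1.072001) − 1) = 43.979052
T_max/T_min = cosh(S/(2a)) = 1.631771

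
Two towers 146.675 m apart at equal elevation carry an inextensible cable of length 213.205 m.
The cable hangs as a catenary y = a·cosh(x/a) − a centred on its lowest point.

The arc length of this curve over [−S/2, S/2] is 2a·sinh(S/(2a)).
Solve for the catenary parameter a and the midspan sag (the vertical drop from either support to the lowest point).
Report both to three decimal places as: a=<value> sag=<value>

seed: a₀ = √(S³/(24(L−S))) = √(146.675³/(24·66.530)) = 44.454913
iter 1: u=1.649705  f(a)=+9.663e+00  f'(a)=-3.891e+00  a ← 44.454913 − (+9.663e+00/-3.891e+00) = 46.938194
iter 2: u=1.562427  f(a)=+8.687e-01  f'(a)=-3.220e+00  a ← 46.938194 − (+8.687e-01/-3.220e+00) = 47.207979
iter 3: u=1.553498  f(a)=+8.555e-03  f'(a)=-3.157e+00  a ← 47.207979 − (+8.555e-03/-3.157e+00) = 47.210689
iter 4: u=1.553409  f(a)=+8.477e-07  f'(a)=-3.156e+00  a ← 47.210689 − (+8.477e-07/-3.156e+00) = 47.210689
iter 5: u=1.553409  f(a)=+0.000e+00  f'(a)=-3.156e+00  a ← 47.210689 − (+0.000e+00/-3.156e+00) = 47.210689
converged: |Δa| < 1e-12 after 5 iterations
sag = a·(cosh(S/(2a)) − 1) = 47.210689·(cosh(1.553409) − 1) = 69.378085
T_max/T_min = cosh(S/(2a)) = 2.469542

a=47.211 sag=69.378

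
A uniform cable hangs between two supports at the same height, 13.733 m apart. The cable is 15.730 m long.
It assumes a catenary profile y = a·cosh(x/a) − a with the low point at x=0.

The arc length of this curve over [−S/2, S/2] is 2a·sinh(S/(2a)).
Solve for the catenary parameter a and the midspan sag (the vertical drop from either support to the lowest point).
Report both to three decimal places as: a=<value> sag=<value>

seed: a₀ = √(S³/(24(L−S))) = √(13.733³/(24·1.997)) = 7.351119
iter 1: u=0.934075  f(a)=+8.895e-02  f'(a)=-5.922e-01  a ← 7.351119 − (+8.895e-02/-5.922e-01) = 7.501317
iter 2: u=0.915373  f(a)=+2.799e-03  f'(a)=-5.555e-01  a ← 7.501317 − (+2.799e-03/-5.555e-01) = 7.506356
iter 3: u=0.914758  f(a)=+2.972e-06  f'(a)=-5.543e-01  a ← 7.506356 − (+2.972e-06/-5.543e-01) = 7.506362
iter 4: u=0.914757  f(a)=+3.359e-12  f'(a)=-5.543e-01  a ← 7.506362 − (+3.359e-12/-5.543e-01) = 7.506362
converged: |Δa| < 1e-12 after 4 iterations
sag = a·(cosh(S/(2a)) − 1) = 7.506362·(cosh(0.914757) − 1) = 3.365790
T_max/T_min = cosh(S/(2a)) = 1.448392

a=7.506 sag=3.366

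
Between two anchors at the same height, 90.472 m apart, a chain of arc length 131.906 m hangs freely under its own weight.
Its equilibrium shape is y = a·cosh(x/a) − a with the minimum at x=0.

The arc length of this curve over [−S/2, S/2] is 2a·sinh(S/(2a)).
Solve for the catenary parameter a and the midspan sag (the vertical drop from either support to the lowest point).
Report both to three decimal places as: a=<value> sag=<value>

seed: a₀ = √(S³/(24(L−S))) = √(90.472³/(24·41.434)) = 27.288976
iter 1: u=1.657666  f(a)=+6.080e+00  f'(a)=-3.957e+00  a ← 27.288976 − (+6.080e+00/-3.957e+00) = 28.825311
iter 2: u=1.569315  f(a)=+5.512e-01  f'(a)=-3.270e+00  a ← 28.825311 − (+5.512e-01/-3.270e+00) = 28.993902
iter 3: u=1.560190  f(a)=+5.529e-03  f'(a)=-3.204e+00  a ← 28.993902 − (+5.529e-03/-3.204e+00) = 28.995627
iter 4: u=1.560097  f(a)=+5.685e-07  f'(a)=-3.204e+00  a ← 28.995627 − (+5.685e-07/-3.204e+00) = 28.995627
iter 5: u=1.560097  f(a)=+0.000e+00  f'(a)=-3.204e+00  a ← 28.995627 − (+0.000e+00/-3.204e+00) = 28.995627
converged: |Δa| < 1e-12 after 5 iterations
sag = a·(cosh(S/(2a)) − 1) = 28.995627·(cosh(1.560097) − 1) = 43.049807
T_max/T_min = cosh(S/(2a)) = 2.484700

a=28.996 sag=43.050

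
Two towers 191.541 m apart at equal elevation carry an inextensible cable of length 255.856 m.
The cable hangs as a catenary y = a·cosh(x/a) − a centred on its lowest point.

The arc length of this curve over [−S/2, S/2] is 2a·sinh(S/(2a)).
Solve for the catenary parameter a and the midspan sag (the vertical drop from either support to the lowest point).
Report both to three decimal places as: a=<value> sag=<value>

seed: a₀ = √(S³/(24(L−S))) = √(191.541³/(24·64.315)) = 67.473132
iter 1: u=1.419387  f(a)=+6.798e+00  f'(a)=-2.319e+00  a ← 67.473132 − (+6.798e+00/-2.319e+00) = 70.404493
iter 2: u=1.360290  f(a)=+4.681e-01  f'(a)=-2.010e+00  a ← 70.404493 − (+4.681e-01/-2.010e+00) = 70.637417
iter 3: u=1.355804  f(a)=+2.583e-03  f'(a)=-1.988e+00  a ← 70.637417 − (+2.583e-03/-1.988e+00) = 70.638717
iter 4: u=1.355779  f(a)=+7.957e-08  f'(a)=-1.988e+00  a ← 70.638717 − (+7.957e-08/-1.988e+00) = 70.638717
iter 5: u=1.355779  f(a)=+0.000e+00  f'(a)=-1.988e+00  a ← 70.638717 − (+0.000e+00/-1.988e+00) = 70.638717
converged: |Δa| < 1e-12 after 5 iterations
sag = a·(cosh(S/(2a)) − 1) = 70.638717·(cosh(1.355779) − 1) = 75.496157
T_max/T_min = cosh(S/(2a)) = 2.068765

a=70.639 sag=75.496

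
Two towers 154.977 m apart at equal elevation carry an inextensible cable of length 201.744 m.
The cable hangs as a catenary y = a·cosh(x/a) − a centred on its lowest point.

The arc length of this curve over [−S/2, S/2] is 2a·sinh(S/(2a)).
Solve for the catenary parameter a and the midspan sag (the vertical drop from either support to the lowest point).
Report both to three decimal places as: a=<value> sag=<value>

a=60.031 sag=57.352

seed: a₀ = √(S³/(24(L−S))) = √(154.977³/(24·46.767)) = 57.587138
iter 1: u=1.345587  f(a)=+4.421e+00  f'(a)=-1.938e+00  a ← 57.587138 − (+4.421e+00/-1.938e+00) = 59.868402
iter 2: u=1.294314  f(a)=+2.763e-01  f'(a)=-1.703e+00  a ← 59.868402 − (+2.763e-01/-1.703e+00) = 60.030666
iter 3: u=1.290815  f(a)=+1.238e-03  f'(a)=-1.687e+00  a ← 60.030666 − (+1.238e-03/-1.687e+00) = 60.031400
iter 4: u=1.290799  f(a)=+2.511e-08  f'(a)=-1.687e+00  a ← 60.031400 − (+2.511e-08/-1.687e+00) = 60.031400
iter 5: u=1.290799  f(a)=+2.842e-14  f'(a)=-1.687e+00  a ← 60.031400 − (+2.842e-14/-1.687e+00) = 60.031400
converged: |Δa| < 1e-12 after 5 iterations
sag = a·(cosh(S/(2a)) − 1) = 60.031400·(cosh(1.290799) − 1) = 57.352284
T_max/T_min = cosh(S/(2a)) = 1.955371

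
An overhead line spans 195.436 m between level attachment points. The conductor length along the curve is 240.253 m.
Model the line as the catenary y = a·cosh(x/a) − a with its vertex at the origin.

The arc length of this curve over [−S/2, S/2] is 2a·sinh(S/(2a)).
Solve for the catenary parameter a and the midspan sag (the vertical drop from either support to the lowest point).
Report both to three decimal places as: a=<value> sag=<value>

seed: a₀ = √(S³/(24(L−S))) = √(195.436³/(24·44.817)) = 83.306682
iter 1: u=1.172991  f(a)=+3.186e+00  f'(a)=-1.231e+00  a ← 83.306682 − (+3.186e+00/-1.231e+00) = 85.893995
iter 2: u=1.137658  f(a)=+1.545e-01  f'(a)=-1.115e+00  a ← 85.893995 − (+1.545e-01/-1.115e+00) = 86.032561
iter 3: u=1.135826  f(a)=+4.039e-04  f'(a)=-1.109e+00  a ← 86.032561 − (+4.039e-04/-1.109e+00) = 86.032925
iter 4: u=1.135821  f(a)=+2.778e-09  f'(a)=-1.109e+00  a ← 86.032925 − (+2.778e-09/-1.109e+00) = 86.032925
iter 5: u=1.135821  f(a)=-2.842e-14  f'(a)=-1.109e+00  a ← 86.032925 − (-2.842e-14/-1.109e+00) = 86.032925
converged: |Δa| < 1e-12 after 5 iterations
sag = a·(cosh(S/(2a)) − 1) = 86.032925·(cosh(1.135821) − 1) = 61.723767
T_max/T_min = cosh(S/(2a)) = 1.717444

a=86.033 sag=61.724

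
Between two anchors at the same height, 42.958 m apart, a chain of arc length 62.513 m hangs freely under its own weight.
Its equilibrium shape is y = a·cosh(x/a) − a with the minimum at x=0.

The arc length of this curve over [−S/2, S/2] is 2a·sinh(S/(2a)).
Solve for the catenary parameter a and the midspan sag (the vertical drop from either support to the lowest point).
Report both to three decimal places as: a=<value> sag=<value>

a=13.805 sag=20.364

seed: a₀ = √(S³/(24(L−S))) = √(42.958³/(24·19.555)) = 12.996654
iter 1: u=1.652656  f(a)=+2.851e+00  f'(a)=-3.915e+00  a ← 12.996654 − (+2.851e+00/-3.915e+00) = 13.724765
iter 2: u=1.564981  f(a)=+2.571e-01  f'(a)=-3.238e+00  a ← 13.724765 − (+2.571e-01/-3.238e+00) = 13.804163
iter 3: u=1.555980  f(a)=+2.549e-03  f'(a)=-3.174e+00  a ← 13.804163 − (+2.549e-03/-3.174e+00) = 13.804966
iter 4: u=1.555889  f(a)=+2.561e-07  f'(a)=-3.174e+00  a ← 13.804966 − (+2.561e-07/-3.174e+00) = 13.804966
iter 5: u=1.555889  f(a)=+0.000e+00  f'(a)=-3.174e+00  a ← 13.804966 − (+0.000e+00/-3.174e+00) = 13.804966
converged: |Δa| < 1e-12 after 5 iterations
sag = a·(cosh(S/(2a)) − 1) = 13.804966·(cosh(1.555889) − 1) = 20.364404
T_max/T_min = cosh(S/(2a)) = 2.475151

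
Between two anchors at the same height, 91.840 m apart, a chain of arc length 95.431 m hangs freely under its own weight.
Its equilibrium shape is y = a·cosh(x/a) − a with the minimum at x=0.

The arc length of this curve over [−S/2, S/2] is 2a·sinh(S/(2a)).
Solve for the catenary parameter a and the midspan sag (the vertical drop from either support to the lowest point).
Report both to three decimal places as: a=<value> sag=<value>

a=95.357 sag=11.272

seed: a₀ = √(S³/(24(L−S))) = √(91.840³/(24·3.591)) = 94.805709
iter 1: u=0.484359  f(a)=+4.236e-02  f'(a)=-7.755e-02  a ← 94.805709 − (+4.236e-02/-7.755e-02) = 95.351946
iter 2: u=0.481584  f(a)=+3.689e-04  f'(a)=-7.620e-02  a ← 95.351946 − (+3.689e-04/-7.620e-02) = 95.356787
iter 3: u=0.481560  f(a)=+2.852e-08  f'(a)=-7.619e-02  a ← 95.356787 − (+2.852e-08/-7.619e-02) = 95.356787
iter 4: u=0.481560  f(a)=+0.000e+00  f'(a)=-7.619e-02  a ← 95.356787 − (+0.000e+00/-7.619e-02) = 95.356787
converged: |Δa| < 1e-12 after 4 iterations
sag = a·(cosh(S/(2a)) − 1) = 95.356787·(cosh(0.481560) − 1) = 11.271942
T_max/T_min = cosh(S/(2a)) = 1.118208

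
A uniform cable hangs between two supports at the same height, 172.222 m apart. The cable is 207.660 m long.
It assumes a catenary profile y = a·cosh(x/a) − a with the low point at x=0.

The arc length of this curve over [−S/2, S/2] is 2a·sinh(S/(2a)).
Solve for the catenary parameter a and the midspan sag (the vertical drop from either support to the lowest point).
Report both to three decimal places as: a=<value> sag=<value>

a=79.785 sag=51.159

seed: a₀ = √(S³/(24(L−S))) = √(172.222³/(24·35.438)) = 77.498397
iter 1: u=1.111133  f(a)=+2.253e+00  f'(a)=-1.033e+00  a ← 77.498397 − (+2.253e+00/-1.033e+00) = 79.680402
iter 2: u=1.080705  f(a)=+9.866e-02  f'(a)=-9.439e-01  a ← 79.680402 − (+9.866e-02/-9.439e-01) = 79.784922
iter 3: u=1.079289  f(a)=+2.084e-04  f'(a)=-9.399e-01  a ← 79.784922 − (+2.084e-04/-9.399e-01) = 79.785143
iter 4: u=1.079286  f(a)=+9.337e-10  f'(a)=-9.399e-01  a ← 79.785143 − (+9.337e-10/-9.399e-01) = 79.785143
iter 5: u=1.079286  f(a)=+0.000e+00  f'(a)=-9.399e-01  a ← 79.785143 − (+0.000e+00/-9.399e-01) = 79.785143
converged: |Δa| < 1e-12 after 5 iterations
sag = a·(cosh(S/(2a)) − 1) = 79.785143·(cosh(1.079286) − 1) = 51.158883
T_max/T_min = cosh(S/(2a)) = 1.641208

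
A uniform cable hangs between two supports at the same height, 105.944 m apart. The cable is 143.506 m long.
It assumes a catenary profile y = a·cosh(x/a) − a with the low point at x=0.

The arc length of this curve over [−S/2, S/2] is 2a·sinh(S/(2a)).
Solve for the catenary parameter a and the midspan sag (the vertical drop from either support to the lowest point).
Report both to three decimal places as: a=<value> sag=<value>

a=38.112 sag=43.135

seed: a₀ = √(S³/(24(L−S))) = √(105.944³/(24·37.562)) = 36.319058
iter 1: u=1.458518  f(a)=+4.204e+00  f'(a)=-2.543e+00  a ← 36.319058 − (+4.204e+00/-2.543e+00) = 37.971944
iter 2: u=1.395030  f(a)=+3.040e-01  f'(a)=-2.188e+00  a ← 37.971944 − (+3.040e-01/-2.188e+00) = 38.110914
iter 3: u=1.389943  f(a)=+1.864e-03  f'(a)=-2.161e+00  a ← 38.110914 − (+1.864e-03/-2.161e+00) = 38.111776
iter 4: u=1.389912  f(a)=+7.101e-08  f'(a)=-2.161e+00  a ← 38.111776 − (+7.101e-08/-2.161e+00) = 38.111776
iter 5: u=1.389912  f(a)=-5.684e-14  f'(a)=-2.161e+00  a ← 38.111776 − (-5.684e-14/-2.161e+00) = 38.111776
converged: |Δa| < 1e-12 after 5 iterations
sag = a·(cosh(S/(2a)) − 1) = 38.111776·(cosh(1.389912) − 1) = 43.134765
T_max/T_min = cosh(S/(2a)) = 2.131796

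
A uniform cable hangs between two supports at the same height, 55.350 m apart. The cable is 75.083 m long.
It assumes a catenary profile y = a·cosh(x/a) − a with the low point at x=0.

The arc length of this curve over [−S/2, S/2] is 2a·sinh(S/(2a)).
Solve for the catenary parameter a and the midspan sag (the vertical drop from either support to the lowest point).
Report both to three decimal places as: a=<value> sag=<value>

a=19.861 sag=22.610

seed: a₀ = √(S³/(24(L−S))) = √(55.350³/(24·19.733)) = 18.922315
iter 1: u=1.462559  f(a)=+2.221e+00  f'(a)=-2.567e+00  a ← 18.922315 − (+2.221e+00/-2.567e+00) = 19.787531
iter 2: u=1.398608  f(a)=+1.614e-01  f'(a)=-2.207e+00  a ← 19.787531 − (+1.614e-01/-2.207e+00) = 19.860695
iter 3: u=1.393456  f(a)=+1.000e-03  f'(a)=-2.179e+00  a ← 19.860695 − (+1.000e-03/-2.179e+00) = 19.861154
iter 4: u=1.393424  f(a)=+3.895e-08  f'(a)=-2.179e+00  a ← 19.861154 − (+3.895e-08/-2.179e+00) = 19.861154
iter 5: u=1.393424  f(a)=-1.421e-14  f'(a)=-2.179e+00  a ← 19.861154 − (-1.421e-14/-2.179e+00) = 19.861154
converged: |Δa| < 1e-12 after 5 iterations
sag = a·(cosh(S/(2a)) − 1) = 19.861154·(cosh(1.393424) − 1) = 22.610362
T_max/T_min = cosh(S/(2a)) = 2.138421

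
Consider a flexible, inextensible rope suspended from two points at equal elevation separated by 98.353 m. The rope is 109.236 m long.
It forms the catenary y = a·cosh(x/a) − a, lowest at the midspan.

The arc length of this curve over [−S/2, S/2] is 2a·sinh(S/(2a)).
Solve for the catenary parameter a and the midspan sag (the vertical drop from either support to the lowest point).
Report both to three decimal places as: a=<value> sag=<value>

seed: a₀ = √(S³/(24(L−S))) = √(98.353³/(24·10.883)) = 60.353364
iter 1: u=0.814810  f(a)=+3.670e-01  f'(a)=-3.852e-01  a ← 60.353364 − (+3.670e-01/-3.852e-01) = 61.306298
iter 2: u=0.802144  f(a)=+8.873e-03  f'(a)=-3.667e-01  a ← 61.306298 − (+8.873e-03/-3.667e-01) = 61.330493
iter 3: u=0.801828  f(a)=+5.471e-06  f'(a)=-3.663e-01  a ← 61.330493 − (+5.471e-06/-3.663e-01) = 61.330508
iter 4: u=0.801828  f(a)=+2.075e-12  f'(a)=-3.663e-01  a ← 61.330508 − (+2.075e-12/-3.663e-01) = 61.330508
converged: |Δa| < 1e-12 after 4 iterations
sag = a·(cosh(S/(2a)) − 1) = 61.330508·(cosh(0.801828) − 1) = 20.794745
T_max/T_min = cosh(S/(2a)) = 1.339060

a=61.331 sag=20.795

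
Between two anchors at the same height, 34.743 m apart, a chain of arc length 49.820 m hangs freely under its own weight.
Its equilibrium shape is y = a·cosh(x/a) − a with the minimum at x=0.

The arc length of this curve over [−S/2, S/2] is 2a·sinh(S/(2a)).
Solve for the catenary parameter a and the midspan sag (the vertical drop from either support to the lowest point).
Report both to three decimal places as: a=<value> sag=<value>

a=11.406 sag=15.991

seed: a₀ = √(S³/(24(L−S))) = √(34.743³/(24·15.077)) = 10.765591
iter 1: u=1.613613  f(a)=+2.089e+00  f'(a)=-3.601e+00  a ← 10.765591 − (+2.089e+00/-3.601e+00) = 11.345643
iter 2: u=1.531116  f(a)=+1.807e-01  f'(a)=-3.003e+00  a ← 11.345643 − (+1.807e-01/-3.003e+00) = 11.405822
iter 3: u=1.523038  f(a)=+1.635e-03  f'(a)=-2.949e+00  a ← 11.405822 − (+1.635e-03/-2.949e+00) = 11.406377
iter 4: u=1.522964  f(a)=+1.366e-07  f'(a)=-2.948e+00  a ← 11.406377 − (+1.366e-07/-2.948e+00) = 11.406377
iter 5: u=1.522964  f(a)=+7.105e-15  f'(a)=-2.948e+00  a ← 11.406377 − (+7.105e-15/-2.948e+00) = 11.406377
converged: |Δa| < 1e-12 after 5 iterations
sag = a·(cosh(S/(2a)) − 1) = 11.406377·(cosh(1.522964) − 1) = 15.990950
T_max/T_min = cosh(S/(2a)) = 2.401931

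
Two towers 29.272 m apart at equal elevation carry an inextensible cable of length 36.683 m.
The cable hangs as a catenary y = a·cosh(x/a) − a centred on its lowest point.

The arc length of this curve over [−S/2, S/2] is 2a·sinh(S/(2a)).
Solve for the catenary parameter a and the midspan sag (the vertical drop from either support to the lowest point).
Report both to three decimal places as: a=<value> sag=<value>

seed: a₀ = √(S³/(24(L−S))) = √(29.272³/(24·7.411)) = 11.875026
iter 1: u=1.232503  f(a)=+5.837e-01  f'(a)=-1.448e+00  a ← 11.875026 − (+5.837e-01/-1.448e+00) = 12.278024
iter 2: u=1.192048  f(a)=+3.103e-02  f'(a)=-1.298e+00  a ← 12.278024 − (+3.103e-02/-1.298e+00) = 12.301928
iter 3: u=1.189732  f(a)=+9.859e-05  f'(a)=-1.290e+00  a ← 12.301928 − (+9.859e-05/-1.290e+00) = 12.302005
iter 4: u=1.189725  f(a)=+1.002e-09  f'(a)=-1.290e+00  a ← 12.302005 − (+1.002e-09/-1.290e+00) = 12.302005
iter 5: u=1.189725  f(a)=+7.105e-15  f'(a)=-1.290e+00  a ← 12.302005 − (+7.105e-15/-1.290e+00) = 12.302005
converged: |Δa| < 1e-12 after 5 iterations
sag = a·(cosh(S/(2a)) − 1) = 12.302005·(cosh(1.189725) − 1) = 9.783057
T_max/T_min = cosh(S/(2a)) = 1.795241

a=12.302 sag=9.783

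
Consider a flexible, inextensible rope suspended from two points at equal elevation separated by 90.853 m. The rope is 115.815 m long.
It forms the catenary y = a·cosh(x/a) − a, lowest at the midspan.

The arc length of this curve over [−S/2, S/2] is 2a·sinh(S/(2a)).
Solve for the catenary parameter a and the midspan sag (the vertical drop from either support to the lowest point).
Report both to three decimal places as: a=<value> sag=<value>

a=36.755 sag=31.832

seed: a₀ = √(S³/(24(L−S))) = √(90.853³/(24·24.962)) = 35.380470
iter 1: u=1.283943  f(a)=+2.140e+00  f'(a)=-1.658e+00  a ← 35.380470 − (+2.140e+00/-1.658e+00) = 36.671424
iter 2: u=1.238744  f(a)=+1.227e-01  f'(a)=-1.473e+00  a ← 36.671424 − (+1.227e-01/-1.473e+00) = 36.754751
iter 3: u=1.235935  f(a)=+4.577e-04  f'(a)=-1.462e+00  a ← 36.754751 − (+4.577e-04/-1.462e+00) = 36.755064
iter 4: u=1.235925  f(a)=+6.421e-09  f'(a)=-1.462e+00  a ← 36.755064 − (+6.421e-09/-1.462e+00) = 36.755064
iter 5: u=1.235925  f(a)=-2.842e-14  f'(a)=-1.462e+00  a ← 36.755064 − (-2.842e-14/-1.462e+00) = 36.755064
converged: |Δa| < 1e-12 after 5 iterations
sag = a·(cosh(S/(2a)) − 1) = 36.755064·(cosh(1.235925) − 1) = 31.832204
T_max/T_min = cosh(S/(2a)) = 1.866063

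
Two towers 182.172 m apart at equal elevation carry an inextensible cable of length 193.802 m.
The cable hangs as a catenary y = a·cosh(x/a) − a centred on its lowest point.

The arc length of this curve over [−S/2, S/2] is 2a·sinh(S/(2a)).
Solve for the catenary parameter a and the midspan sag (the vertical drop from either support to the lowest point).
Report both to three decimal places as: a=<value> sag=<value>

a=148.562 sag=28.809

seed: a₀ = √(S³/(24(L−S))) = √(182.172³/(24·11.630)) = 147.172600
iter 1: u=0.618906  f(a)=+2.248e-01  f'(a)=-1.642e-01  a ← 147.172600 − (+2.248e-01/-1.642e-01) = 148.541698
iter 2: u=0.613202  f(a)=+3.175e-03  f'(a)=-1.596e-01  a ← 148.541698 − (+3.175e-03/-1.596e-01) = 148.561596
iter 3: u=0.613119  f(a)=+6.537e-07  f'(a)=-1.595e-01  a ← 148.561596 − (+6.537e-07/-1.595e-01) = 148.561600
iter 4: u=0.613119  f(a)=+0.000e+00  f'(a)=-1.595e-01  a ← 148.561600 − (+0.000e+00/-1.595e-01) = 148.561600
converged: |Δa| < 1e-12 after 4 iterations
sag = a·(cosh(S/(2a)) − 1) = 148.561600·(cosh(0.613119) − 1) = 28.809065
T_max/T_min = cosh(S/(2a)) = 1.193920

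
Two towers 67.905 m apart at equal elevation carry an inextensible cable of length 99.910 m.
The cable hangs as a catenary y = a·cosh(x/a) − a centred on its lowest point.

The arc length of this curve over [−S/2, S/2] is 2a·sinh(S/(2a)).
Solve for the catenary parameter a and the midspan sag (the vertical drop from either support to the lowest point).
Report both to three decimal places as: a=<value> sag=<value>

seed: a₀ = √(S³/(24(L−S))) = √(67.905³/(24·32.005)) = 20.190083
iter 1: u=1.681642  f(a)=+4.842e+00  f'(a)=-4.162e+00  a ← 20.190083 − (+4.842e+00/-4.162e+00) = 21.353449
iter 2: u=1.590024  f(a)=+4.501e-01  f'(a)=-3.422e+00  a ← 21.353449 − (+4.501e-01/-3.422e+00) = 21.484989
iter 3: u=1.580289  f(a)=+4.768e-03  f'(a)=-3.349e+00  a ← 21.484989 − (+4.768e-03/-3.349e+00) = 21.486413
iter 4: u=1.580185  f(a)=+5.476e-07  f'(a)=-3.349e+00  a ← 21.486413 − (+5.476e-07/-3.349e+00) = 21.486413
iter 5: u=1.580185  f(a)=+2.842e-14  f'(a)=-3.349e+00  a ← 21.486413 − (+2.842e-14/-3.349e+00) = 21.486413
converged: |Δa| < 1e-12 after 5 iterations
sag = a·(cosh(S/(2a)) − 1) = 21.486413·(cosh(1.580185) − 1) = 32.893436
T_max/T_min = cosh(S/(2a)) = 2.530895

a=21.486 sag=32.893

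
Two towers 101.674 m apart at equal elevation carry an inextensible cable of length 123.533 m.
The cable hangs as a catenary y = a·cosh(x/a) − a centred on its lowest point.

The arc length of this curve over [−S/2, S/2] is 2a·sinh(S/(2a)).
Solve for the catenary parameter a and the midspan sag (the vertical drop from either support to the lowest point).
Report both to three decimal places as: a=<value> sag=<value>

a=46.138 sag=30.958

seed: a₀ = √(S³/(24(L−S))) = √(101.674³/(24·21.859)) = 44.760414
iter 1: u=1.135758  f(a)=+1.454e+00  f'(a)=-1.109e+00  a ← 44.760414 − (+1.454e+00/-1.109e+00) = 46.071862
iter 2: u=1.103428  f(a)=+6.635e-02  f'(a)=-1.010e+00  a ← 46.071862 − (+6.635e-02/-1.010e+00) = 46.137581
iter 3: u=1.101857  f(a)=+1.528e-04  f'(a)=-1.005e+00  a ← 46.137581 − (+1.528e-04/-1.005e+00) = 46.137733
iter 4: u=1.101853  f(a)=+8.143e-10  f'(a)=-1.005e+00  a ← 46.137733 − (+8.143e-10/-1.005e+00) = 46.137733
iter 5: u=1.101853  f(a)=+0.000e+00  f'(a)=-1.005e+00  a ← 46.137733 − (+0.000e+00/-1.005e+00) = 46.137733
converged: |Δa| < 1e-12 after 5 iterations
sag = a·(cosh(S/(2a)) − 1) = 46.137733·(cosh(1.101853) − 1) = 30.958252
T_max/T_min = cosh(S/(2a)) = 1.670996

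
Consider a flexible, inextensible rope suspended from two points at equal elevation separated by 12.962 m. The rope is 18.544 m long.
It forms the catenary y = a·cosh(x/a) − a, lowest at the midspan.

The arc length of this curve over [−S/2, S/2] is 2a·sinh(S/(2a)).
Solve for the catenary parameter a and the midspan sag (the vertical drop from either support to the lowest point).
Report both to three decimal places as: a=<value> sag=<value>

a=4.270 sag=5.938

seed: a₀ = √(S³/(24(L−S))) = √(12.962³/(24·5.582)) = 4.031879
iter 1: u=1.607439  f(a)=+7.672e-01  f'(a)=-3.554e+00  a ← 4.031879 − (+7.672e-01/-3.554e+00) = 4.247755
iter 2: u=1.525747  f(a)=+6.592e-02  f'(a)=-2.967e+00  a ← 4.247755 − (+6.592e-02/-2.967e+00) = 4.269974
iter 3: u=1.517808  f(a)=+5.879e-04  f'(a)=-2.914e+00  a ← 4.269974 − (+5.879e-04/-2.914e+00) = 4.270176
iter 4: u=1.517736  f(a)=+4.767e-08  f'(a)=-2.914e+00  a ← 4.270176 − (+4.767e-08/-2.914e+00) = 4.270176
iter 5: u=1.517736  f(a)=+3.553e-15  f'(a)=-2.914e+00  a ← 4.270176 − (+3.553e-15/-2.914e+00) = 4.270176
converged: |Δa| < 1e-12 after 5 iterations
sag = a·(cosh(S/(2a)) − 1) = 4.270176·(cosh(1.517736) − 1) = 5.937879
T_max/T_min = cosh(S/(2a)) = 2.390547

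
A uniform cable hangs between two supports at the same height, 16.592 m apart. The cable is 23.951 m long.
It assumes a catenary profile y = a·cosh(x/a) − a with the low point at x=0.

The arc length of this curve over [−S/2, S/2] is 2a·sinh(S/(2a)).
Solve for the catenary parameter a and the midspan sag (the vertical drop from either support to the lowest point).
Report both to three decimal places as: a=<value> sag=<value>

a=5.394 sag=7.740

seed: a₀ = √(S³/(24(L−S))) = √(16.592³/(24·7.359)) = 5.085493
iter 1: u=1.631307  f(a)=+1.044e+00  f'(a)=-3.741e+00  a ← 5.085493 − (+1.044e+00/-3.741e+00) = 5.364432
iter 2: u=1.546482  f(a)=+9.201e-02  f'(a)=-3.108e+00  a ← 5.364432 − (+9.201e-02/-3.108e+00) = 5.394036
iter 3: u=1.537995  f(a)=+8.681e-04  f'(a)=-3.050e+00  a ← 5.394036 − (+8.681e-04/-3.050e+00) = 5.394321
iter 4: u=1.537914  f(a)=+7.888e-08  f'(a)=-3.049e+00  a ← 5.394321 − (+7.888e-08/-3.049e+00) = 5.394321
iter 5: u=1.537914  f(a)=+7.105e-15  f'(a)=-3.049e+00  a ← 5.394321 − (+7.105e-15/-3.049e+00) = 5.394321
converged: |Δa| < 1e-12 after 5 iterations
sag = a·(cosh(S/(2a)) − 1) = 5.394321·(cosh(1.537914) − 1) = 7.740035
T_max/T_min = cosh(S/(2a)) = 2.434849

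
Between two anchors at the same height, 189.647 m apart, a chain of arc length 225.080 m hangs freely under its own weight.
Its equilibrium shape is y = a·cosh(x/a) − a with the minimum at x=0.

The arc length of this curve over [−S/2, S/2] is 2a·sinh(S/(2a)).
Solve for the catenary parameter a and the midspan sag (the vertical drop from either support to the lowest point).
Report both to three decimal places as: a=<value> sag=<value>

seed: a₀ = √(S³/(24(L−S))) = √(189.647³/(24·35.433)) = 89.559030
iter 1: u=1.058782  f(a)=+2.040e+00  f'(a)=-8.836e-01  a ← 89.559030 − (+2.040e+00/-8.836e-01) = 91.867634
iter 2: u=1.032175  f(a)=+8.154e-02  f'(a)=-8.142e-01  a ← 91.867634 − (+8.154e-02/-8.142e-01) = 91.967773
iter 3: u=1.031051  f(a)=+1.423e-04  f'(a)=-8.114e-01  a ← 91.967773 − (+1.423e-04/-8.114e-01) = 91.967948
iter 4: u=1.031049  f(a)=+4.350e-10  f'(a)=-8.114e-01  a ← 91.967948 − (+4.350e-10/-8.114e-01) = 91.967948
iter 5: u=1.031049  f(a)=+0.000e+00  f'(a)=-8.114e-01  a ← 91.967948 − (+0.000e+00/-8.114e-01) = 91.967948
converged: |Δa| < 1e-12 after 5 iterations
sag = a·(cosh(S/(2a)) − 1) = 91.967948·(cosh(1.031049) − 1) = 53.370812
T_max/T_min = cosh(S/(2a)) = 1.580320

a=91.968 sag=53.371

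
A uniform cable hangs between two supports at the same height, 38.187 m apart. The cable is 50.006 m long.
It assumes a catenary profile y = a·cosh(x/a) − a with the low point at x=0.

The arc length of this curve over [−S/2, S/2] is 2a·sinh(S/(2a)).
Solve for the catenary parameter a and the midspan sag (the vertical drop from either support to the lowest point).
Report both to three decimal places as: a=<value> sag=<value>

seed: a₀ = √(S³/(24(L−S))) = √(38.187³/(24·11.819)) = 14.011264
iter 1: u=1.362725  f(a)=+1.147e+00  f'(a)=-2.022e+00  a ← 14.011264 − (+1.147e+00/-2.022e+00) = 14.578659
iter 2: u=1.309688  f(a)=+7.337e-02  f'(a)=-1.771e+00  a ← 14.578659 − (+7.337e-02/-1.771e+00) = 14.620090
iter 3: u=1.305977  f(a)=+3.454e-04  f'(a)=-1.754e+00  a ← 14.620090 − (+3.454e-04/-1.754e+00) = 14.620287
iter 4: u=1.305959  f(a)=+7.735e-09  f'(a)=-1.754e+00  a ← 14.620287 − (+7.735e-09/-1.754e+00) = 14.620287
iter 5: u=1.305959  f(a)=+0.000e+00  f'(a)=-1.754e+00  a ← 14.620287 − (+0.000e+00/-1.754e+00) = 14.620287
converged: |Δa| < 1e-12 after 5 iterations
sag = a·(cosh(S/(2a)) − 1) = 14.620287·(cosh(1.305959) − 1) = 14.343532
T_max/T_min = cosh(S/(2a)) = 1.981070

a=14.620 sag=14.344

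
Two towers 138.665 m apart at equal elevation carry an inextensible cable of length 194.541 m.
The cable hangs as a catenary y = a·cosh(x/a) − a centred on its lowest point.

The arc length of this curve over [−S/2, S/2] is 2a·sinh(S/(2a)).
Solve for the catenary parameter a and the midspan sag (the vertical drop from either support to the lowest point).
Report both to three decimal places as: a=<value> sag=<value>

seed: a₀ = √(S³/(24(L−S))) = √(138.665³/(24·55.876)) = 44.589439
iter 1: u=1.554909  f(a)=+7.157e+00  f'(a)=-3.167e+00  a ← 44.589439 − (+7.157e+00/-3.167e+00) = 46.849323
iter 2: u=1.479904  f(a)=+5.801e-01  f'(a)=-2.673e+00  a ← 46.849323 − (+5.801e-01/-2.673e+00) = 47.066372
iter 3: u=1.473079  f(a)=+4.554e-03  f'(a)=-2.631e+00  a ← 47.066372 − (+4.554e-03/-2.631e+00) = 47.068103
iter 4: u=1.473025  f(a)=+2.855e-07  f'(a)=-2.630e+00  a ← 47.068103 − (+2.855e-07/-2.630e+00) = 47.068103
iter 5: u=1.473025  f(a)=+0.000e+00  f'(a)=-2.630e+00  a ← 47.068103 − (+0.000e+00/-2.630e+00) = 47.068103
converged: |Δa| < 1e-12 after 5 iterations
sag = a·(cosh(S/(2a)) − 1) = 47.068103·(cosh(1.473025) − 1) = 60.991864
T_max/T_min = cosh(S/(2a)) = 2.295822

a=47.068 sag=60.992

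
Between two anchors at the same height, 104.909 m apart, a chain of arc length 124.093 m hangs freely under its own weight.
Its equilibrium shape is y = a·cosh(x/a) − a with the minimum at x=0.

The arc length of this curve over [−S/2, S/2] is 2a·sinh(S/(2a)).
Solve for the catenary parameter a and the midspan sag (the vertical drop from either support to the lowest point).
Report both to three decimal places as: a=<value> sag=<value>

a=51.397 sag=29.172

seed: a₀ = √(S³/(24(L−S))) = √(104.909³/(24·19.184)) = 50.077647
iter 1: u=1.047463  f(a)=+1.080e+00  f'(a)=-8.536e-01  a ← 50.077647 − (+1.080e+00/-8.536e-01) = 51.343272
iter 2: u=1.021643  f(a)=+4.231e-02  f'(a)=-7.879e-01  a ← 51.343272 − (+4.231e-02/-7.879e-01) = 51.396972
iter 3: u=1.020576  f(a)=+7.076e-05  f'(a)=-7.853e-01  a ← 51.396972 − (+7.076e-05/-7.853e-01) = 51.397062
iter 4: u=1.020574  f(a)=+1.986e-10  f'(a)=-7.853e-01  a ← 51.397062 − (+1.986e-10/-7.853e-01) = 51.397062
iter 5: u=1.020574  f(a)=+1.421e-14  f'(a)=-7.853e-01  a ← 51.397062 − (+1.421e-14/-7.853e-01) = 51.397062
converged: |Δa| < 1e-12 after 5 iterations
sag = a·(cosh(S/(2a)) − 1) = 51.397062·(cosh(1.020574) − 1) = 29.172325
T_max/T_min = cosh(S/(2a)) = 1.567587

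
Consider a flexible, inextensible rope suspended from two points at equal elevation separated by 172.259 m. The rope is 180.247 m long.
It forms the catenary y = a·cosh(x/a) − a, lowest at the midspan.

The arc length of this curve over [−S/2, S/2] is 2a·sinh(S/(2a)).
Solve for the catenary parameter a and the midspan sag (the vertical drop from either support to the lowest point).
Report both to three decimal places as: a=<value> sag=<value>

seed: a₀ = √(S³/(24(L−S))) = √(172.259³/(24·7.988)) = 163.285731
iter 1: u=0.527477  f(a)=+1.119e-01  f'(a)=-1.006e-01  a ← 163.285731 − (+1.119e-01/-1.006e-01) = 164.397817
iter 2: u=0.523909  f(a)=+1.153e-03  f'(a)=-9.853e-02  a ← 164.397817 − (+1.153e-03/-9.853e-02) = 164.409520
iter 3: u=0.523872  f(a)=+1.254e-07  f'(a)=-9.850e-02  a ← 164.409520 − (+1.254e-07/-9.850e-02) = 164.409522
iter 4: u=0.523872  f(a)=+0.000e+00  f'(a)=-9.850e-02  a ← 164.409522 − (+0.000e+00/-9.850e-02) = 164.409522
converged: |Δa| < 1e-12 after 4 iterations
sag = a·(cosh(S/(2a)) − 1) = 164.409522·(cosh(0.523872) − 1) = 23.081108
T_max/T_min = cosh(S/(2a)) = 1.140388

a=164.410 sag=23.081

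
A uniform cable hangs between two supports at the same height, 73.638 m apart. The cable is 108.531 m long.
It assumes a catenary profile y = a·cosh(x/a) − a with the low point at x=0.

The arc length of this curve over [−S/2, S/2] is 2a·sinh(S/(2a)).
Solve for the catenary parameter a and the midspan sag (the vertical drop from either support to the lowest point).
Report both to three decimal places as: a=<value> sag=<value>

a=23.245 sag=35.789

seed: a₀ = √(S³/(24(L−S))) = √(73.638³/(24·34.893)) = 21.836257
iter 1: u=1.686141  f(a)=+5.310e+00  f'(a)=-4.202e+00  a ← 21.836257 − (+5.310e+00/-4.202e+00) = 23.099901
iter 2: u=1.593903  f(a)=+4.958e-01  f'(a)=-3.451e+00  a ← 23.099901 − (+4.958e-01/-3.451e+00) = 23.243577
iter 3: u=1.584050  f(a)=+5.306e-03  f'(a)=-3.377e+00  a ← 23.243577 − (+5.306e-03/-3.377e+00) = 23.245148
iter 4: u=1.583943  f(a)=+6.220e-07  f'(a)=-3.376e+00  a ← 23.245148 − (+6.220e-07/-3.376e+00) = 23.245149
iter 5: u=1.583943  f(a)=+1.421e-14  f'(a)=-3.376e+00  a ← 23.245149 − (+1.421e-14/-3.376e+00) = 23.245149
converged: |Δa| < 1e-12 after 5 iterations
sag = a·(cosh(S/(2a)) − 1) = 23.245149·(cosh(1.583943) − 1) = 35.789430
T_max/T_min = cosh(S/(2a)) = 2.539652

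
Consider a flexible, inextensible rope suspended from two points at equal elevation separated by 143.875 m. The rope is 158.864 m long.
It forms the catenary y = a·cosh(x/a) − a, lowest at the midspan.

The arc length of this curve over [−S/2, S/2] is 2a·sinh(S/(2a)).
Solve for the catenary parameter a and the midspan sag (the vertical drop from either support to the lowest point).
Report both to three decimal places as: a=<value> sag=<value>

a=92.377 sag=29.455

seed: a₀ = √(S³/(24(L−S))) = √(143.875³/(24·14.989)) = 90.988405
iter 1: u=0.790623  f(a)=+4.755e-01  f'(a)=-3.505e-01  a ← 90.988405 − (+4.755e-01/-3.505e-01) = 92.344928
iter 2: u=0.779009  f(a)=+1.084e-02  f'(a)=-3.347e-01  a ← 92.344928 − (+1.084e-02/-3.347e-01) = 92.377323
iter 3: u=0.778735  f(a)=+5.929e-06  f'(a)=-3.343e-01  a ← 92.377323 − (+5.929e-06/-3.343e-01) = 92.377340
iter 4: u=0.778735  f(a)=+1.791e-12  f'(a)=-3.343e-01  a ← 92.377340 − (+1.791e-12/-3.343e-01) = 92.377340
converged: |Δa| < 1e-12 after 4 iterations
sag = a·(cosh(S/(2a)) − 1) = 92.377340·(cosh(0.778735) − 1) = 29.454575
T_max/T_min = cosh(S/(2a)) = 1.318851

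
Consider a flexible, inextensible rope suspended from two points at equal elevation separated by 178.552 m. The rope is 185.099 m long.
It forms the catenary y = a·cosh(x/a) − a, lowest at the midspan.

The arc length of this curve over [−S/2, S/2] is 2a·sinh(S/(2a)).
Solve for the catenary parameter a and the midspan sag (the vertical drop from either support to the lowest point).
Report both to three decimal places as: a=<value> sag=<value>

seed: a₀ = √(S³/(24(L−S))) = √(178.552³/(24·6.547)) = 190.335715
iter 1: u=0.469045  f(a)=+7.240e-02  f'(a)=-7.032e-02  a ← 190.335715 − (+7.240e-02/-7.032e-02) = 191.365248
iter 2: u=0.466521  f(a)=+5.916e-04  f'(a)=-6.917e-02  a ← 191.365248 − (+5.916e-04/-6.917e-02) = 191.373800
iter 3: u=0.466501  f(a)=+4.023e-08  f'(a)=-6.917e-02  a ← 191.373800 − (+4.023e-08/-6.917e-02) = 191.373801
iter 4: u=0.466501  f(a)=+2.842e-14  f'(a)=-6.917e-02  a ← 191.373801 − (+2.842e-14/-6.917e-02) = 191.373801
converged: |Δa| < 1e-12 after 4 iterations
sag = a·(cosh(S/(2a)) − 1) = 191.373801·(cosh(0.466501) − 1) = 21.204047
T_max/T_min = cosh(S/(2a)) = 1.110799

a=191.374 sag=21.204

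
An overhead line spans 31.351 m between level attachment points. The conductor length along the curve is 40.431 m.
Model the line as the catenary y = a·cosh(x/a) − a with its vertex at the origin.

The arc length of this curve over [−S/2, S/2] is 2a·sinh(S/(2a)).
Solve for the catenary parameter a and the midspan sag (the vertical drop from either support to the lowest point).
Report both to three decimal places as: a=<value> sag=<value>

a=12.377 sag=11.327

seed: a₀ = √(S³/(24(L−S))) = √(31.351³/(24·9.080)) = 11.891279
iter 1: u=1.318235  f(a)=+8.224e-01  f'(a)=-1.810e+00  a ← 11.891279 − (+8.224e-01/-1.810e+00) = 12.345741
iter 2: u=1.269709  f(a)=+4.950e-02  f'(a)=-1.598e+00  a ← 12.345741 − (+4.950e-02/-1.598e+00) = 12.376720
iter 3: u=1.266531  f(a)=+2.047e-04  f'(a)=-1.585e+00  a ← 12.376720 − (+2.047e-04/-1.585e+00) = 12.376849
iter 4: u=1.266518  f(a)=+3.533e-09  f'(a)=-1.584e+00  a ← 12.376849 − (+3.533e-09/-1.584e+00) = 12.376849
iter 5: u=1.266518  f(a)=+0.000e+00  f'(a)=-1.584e+00  a ← 12.376849 − (+0.000e+00/-1.584e+00) = 12.376849
converged: |Δa| < 1e-12 after 5 iterations
sag = a·(cosh(S/(2a)) − 1) = 12.376849·(cosh(1.266518) − 1) = 11.326586
T_max/T_min = cosh(S/(2a)) = 1.915143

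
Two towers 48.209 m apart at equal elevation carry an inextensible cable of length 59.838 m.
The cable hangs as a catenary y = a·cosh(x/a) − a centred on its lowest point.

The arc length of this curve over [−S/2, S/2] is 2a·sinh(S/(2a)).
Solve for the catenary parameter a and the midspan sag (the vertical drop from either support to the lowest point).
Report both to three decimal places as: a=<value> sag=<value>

a=20.724 sag=15.671

seed: a₀ = √(S³/(24(L−S))) = √(48.209³/(24·11.629)) = 20.036201
iter 1: u=1.203047  f(a)=+8.711e-01  f'(a)=-1.338e+00  a ← 20.036201 − (+8.711e-01/-1.338e+00) = 20.687408
iter 2: u=1.165177  f(a)=+4.427e-02  f'(a)=-1.205e+00  a ← 20.687408 − (+4.427e-02/-1.205e+00) = 20.724153
iter 3: u=1.163111  f(a)=+1.279e-04  f'(a)=-1.198e+00  a ← 20.724153 − (+1.279e-04/-1.198e+00) = 20.724260
iter 4: u=1.163105  f(a)=+1.074e-09  f'(a)=-1.198e+00  a ← 20.724260 − (+1.074e-09/-1.198e+00) = 20.724260
iter 5: u=1.163105  f(a)=-7.105e-15  f'(a)=-1.198e+00  a ← 20.724260 − (-7.105e-15/-1.198e+00) = 20.724260
converged: |Δa| < 1e-12 after 5 iterations
sag = a·(cosh(S/(2a)) − 1) = 20.724260·(cosh(1.163105) − 1) = 15.671365
T_max/T_min = cosh(S/(2a)) = 1.756185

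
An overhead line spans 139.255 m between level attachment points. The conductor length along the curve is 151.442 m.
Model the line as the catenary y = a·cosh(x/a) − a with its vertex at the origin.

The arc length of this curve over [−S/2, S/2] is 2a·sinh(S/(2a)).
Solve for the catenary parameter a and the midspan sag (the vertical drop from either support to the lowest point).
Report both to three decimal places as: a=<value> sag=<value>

seed: a₀ = √(S³/(24(L−S))) = √(139.255³/(24·12.187)) = 96.086455
iter 1: u=0.724634  f(a)=+3.240e-01  f'(a)=-2.672e-01  a ← 96.086455 − (+3.240e-01/-2.672e-01) = 97.298834
iter 2: u=0.715605  f(a)=+6.234e-03  f'(a)=-2.570e-01  a ← 97.298834 − (+6.234e-03/-2.570e-01) = 97.323088
iter 3: u=0.715426  f(a)=+2.409e-06  f'(a)=-2.568e-01  a ← 97.323088 − (+2.409e-06/-2.568e-01) = 97.323097
iter 4: u=0.715426  f(a)=+3.411e-13  f'(a)=-2.568e-01  a ← 97.323097 − (+3.411e-13/-2.568e-01) = 97.323097
converged: |Δa| < 1e-12 after 4 iterations
sag = a·(cosh(S/(2a)) − 1) = 97.323097·(cosh(0.715426) − 1) = 25.987304
T_max/T_min = cosh(S/(2a)) = 1.267021

a=97.323 sag=25.987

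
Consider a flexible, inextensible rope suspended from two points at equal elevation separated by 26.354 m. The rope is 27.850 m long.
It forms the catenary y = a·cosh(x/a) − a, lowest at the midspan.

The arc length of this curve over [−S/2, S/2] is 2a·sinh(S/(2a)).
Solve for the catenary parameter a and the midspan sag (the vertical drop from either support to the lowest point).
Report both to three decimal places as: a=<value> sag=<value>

seed: a₀ = √(S³/(24(L−S))) = √(26.354³/(24·1.496)) = 22.578672
iter 1: u=0.583604  f(a)=+2.568e-02  f'(a)=-1.371e-01  a ← 22.578672 − (+2.568e-02/-1.371e-01) = 22.766033
iter 2: u=0.578801  f(a)=+3.232e-04  f'(a)=-1.337e-01  a ← 22.766033 − (+3.232e-04/-1.337e-01) = 22.768451
iter 3: u=0.578739  f(a)=+5.263e-08  f'(a)=-1.336e-01  a ← 22.768451 − (+5.263e-08/-1.336e-01) = 22.768451
iter 4: u=0.578739  f(a)=+3.553e-15  f'(a)=-1.336e-01  a ← 22.768451 − (+3.553e-15/-1.336e-01) = 22.768451
converged: |Δa| < 1e-12 after 4 iterations
sag = a·(cosh(S/(2a)) − 1) = 22.768451·(cosh(0.578739) − 1) = 3.920648
T_max/T_min = cosh(S/(2a)) = 1.172196

a=22.768 sag=3.921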